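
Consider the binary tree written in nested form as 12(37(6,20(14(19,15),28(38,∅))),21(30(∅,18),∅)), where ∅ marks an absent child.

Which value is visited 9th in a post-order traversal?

18

Post-order visits the left subtree, then the right subtree, then the node.
At 12: go left to 37.
  At 37: go left to 6.
    6 is a leaf — visit 6.
  At 37: go right to 20.
    At 20: go left to 14.
      At 14: go left to 19.
        19 is a leaf — visit 19.
      At 14: go right to 15.
        15 is a leaf — visit 15.
      Visit 14.
    At 20: go right to 28.
      At 28: go left to 38.
        38 is a leaf — visit 38.
      At 28: no right child.
      Visit 28.
    Visit 20.
  Visit 37.
At 12: go right to 21.
  At 21: go left to 30.
    At 30: no left child.
    At 30: go right to 18.
      18 is a leaf — visit 18.
    Visit 30.
  At 21: no right child.
  Visit 21.
Visit 12.
Full post-order sequence: 6, 19, 15, 14, 38, 28, 20, 37, 18, 30, 21, 12.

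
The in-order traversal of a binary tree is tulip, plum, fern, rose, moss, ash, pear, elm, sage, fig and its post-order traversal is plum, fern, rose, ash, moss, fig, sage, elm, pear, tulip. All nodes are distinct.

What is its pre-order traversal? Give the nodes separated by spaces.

The last element of post-order is the root; it splits in-order into left and right subtrees.
Root tulip: left subtree has 0 nodes { }, right has 9 {plum, fern, rose, moss, ash, pear, elm, sage, fig}.
  Root pear: left subtree has 5 nodes {plum, fern, rose, moss, ash}, right has 3 {elm, sage, fig}.
    Root moss: left subtree has 3 nodes {plum, fern, rose}, right has 1 {ash}.
      Root rose: left subtree has 2 nodes {plum, fern}, right has 0 { }.
        Root fern: left subtree has 1 node {plum}, right has 0 { }.
    Root elm: left subtree has 0 nodes { }, right has 2 {sage, fig}.
      Root sage: left subtree has 0 nodes { }, right has 1 {fig}.

tulip pear moss rose fern plum ash elm sage fig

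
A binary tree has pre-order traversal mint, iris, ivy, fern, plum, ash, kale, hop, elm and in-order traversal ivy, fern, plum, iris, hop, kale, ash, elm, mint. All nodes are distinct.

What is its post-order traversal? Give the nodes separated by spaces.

plum fern ivy hop kale elm ash iris mint

The first element of pre-order is the root; it splits in-order into left and right subtrees.
Root mint: left subtree has 8 nodes {ivy, fern, plum, iris, hop, kale, ash, elm}, right has 0 { }.
  Root iris: left subtree has 3 nodes {ivy, fern, plum}, right has 4 {hop, kale, ash, elm}.
    Root ivy: left subtree has 0 nodes { }, right has 2 {fern, plum}.
      Root fern: left subtree has 0 nodes { }, right has 1 {plum}.
    Root ash: left subtree has 2 nodes {hop, kale}, right has 1 {elm}.
      Root kale: left subtree has 1 node {hop}, right has 0 { }.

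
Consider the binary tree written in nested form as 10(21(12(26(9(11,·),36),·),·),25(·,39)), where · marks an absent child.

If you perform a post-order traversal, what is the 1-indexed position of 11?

1

Post-order visits the left subtree, then the right subtree, then the node.
At 10: go left to 21.
  At 21: go left to 12.
    At 12: go left to 26.
      At 26: go left to 9.
        At 9: go left to 11.
          11 is a leaf — visit 11.
        At 9: no right child.
        Visit 9.
      At 26: go right to 36.
        36 is a leaf — visit 36.
      Visit 26.
    At 12: no right child.
    Visit 12.
  At 21: no right child.
  Visit 21.
At 10: go right to 25.
  At 25: no left child.
  At 25: go right to 39.
    39 is a leaf — visit 39.
  Visit 25.
Visit 10.
Full post-order sequence: 11, 9, 36, 26, 12, 21, 39, 25, 10.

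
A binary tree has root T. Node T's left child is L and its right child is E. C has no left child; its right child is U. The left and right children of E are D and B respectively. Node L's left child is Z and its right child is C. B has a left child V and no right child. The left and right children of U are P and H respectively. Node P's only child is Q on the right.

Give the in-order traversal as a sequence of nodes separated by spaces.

Z L C P Q U H T D E V B

In-order visits the left subtree, then the node, then the right subtree.
At T: go left to L.
  At L: go left to Z.
    Z is a leaf — visit Z.
  Visit L.
  At L: go right to C.
    At C: no left child.
    Visit C.
    At C: go right to U.
      At U: go left to P.
        At P: no left child.
        Visit P.
        At P: go right to Q.
          Q is a leaf — visit Q.
      Visit U.
      At U: go right to H.
        H is a leaf — visit H.
Visit T.
At T: go right to E.
  At E: go left to D.
    D is a leaf — visit D.
  Visit E.
  At E: go right to B.
    At B: go left to V.
      V is a leaf — visit V.
    Visit B.
    At B: no right child.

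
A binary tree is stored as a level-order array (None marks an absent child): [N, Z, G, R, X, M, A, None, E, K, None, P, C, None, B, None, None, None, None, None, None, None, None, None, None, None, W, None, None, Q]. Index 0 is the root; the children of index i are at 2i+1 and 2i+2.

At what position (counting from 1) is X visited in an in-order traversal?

5

In-order visits the left subtree, then the node, then the right subtree.
At N: go left to Z.
  At Z: go left to R.
    At R: no left child.
    Visit R.
    At R: go right to E.
      E is a leaf — visit E.
  Visit Z.
  At Z: go right to X.
    At X: go left to K.
      K is a leaf — visit K.
    Visit X.
    At X: no right child.
Visit N.
At N: go right to G.
  At G: go left to M.
    At M: go left to P.
      P is a leaf — visit P.
    Visit M.
    At M: go right to C.
      At C: no left child.
      Visit C.
      At C: go right to W.
        W is a leaf — visit W.
  Visit G.
  At G: go right to A.
    At A: no left child.
    Visit A.
    At A: go right to B.
      At B: go left to Q.
        Q is a leaf — visit Q.
      Visit B.
      At B: no right child.
Full in-order sequence: R, E, Z, K, X, N, P, M, C, W, G, A, Q, B.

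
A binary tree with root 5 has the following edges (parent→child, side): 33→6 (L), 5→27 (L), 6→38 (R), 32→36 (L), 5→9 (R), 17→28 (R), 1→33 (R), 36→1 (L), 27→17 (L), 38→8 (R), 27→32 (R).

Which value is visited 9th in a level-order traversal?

33

Level-order visits nodes level by level from the root, left to right within each level.
Level 0: 5
Level 1: 27, 9
Level 2: 17, 32
Level 3: 28, 36
Level 4: 1
Level 5: 33
Level 6: 6
Level 7: 38
Level 8: 8
Full level-order sequence: 5, 27, 9, 17, 32, 28, 36, 1, 33, 6, 38, 8.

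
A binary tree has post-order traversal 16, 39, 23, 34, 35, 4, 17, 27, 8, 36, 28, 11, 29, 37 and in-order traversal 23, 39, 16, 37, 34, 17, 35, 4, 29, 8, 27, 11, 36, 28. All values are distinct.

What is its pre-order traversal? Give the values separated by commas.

The last element of post-order is the root; it splits in-order into left and right subtrees.
Root 37: left subtree has 3 nodes {23, 39, 16}, right has 10 {34, 17, 35, 4, 29, 8, 27, 11, 36, 28}.
  Root 23: left subtree has 0 nodes { }, right has 2 {39, 16}.
    Root 39: left subtree has 0 nodes { }, right has 1 {16}.
  Root 29: left subtree has 4 nodes {34, 17, 35, 4}, right has 5 {8, 27, 11, 36, 28}.
    Root 17: left subtree has 1 node {34}, right has 2 {35, 4}.
      Root 4: left subtree has 1 node {35}, right has 0 { }.
    Root 11: left subtree has 2 nodes {8, 27}, right has 2 {36, 28}.
      Root 8: left subtree has 0 nodes { }, right has 1 {27}.
      Root 28: left subtree has 1 node {36}, right has 0 { }.

37, 23, 39, 16, 29, 17, 34, 4, 35, 11, 8, 27, 28, 36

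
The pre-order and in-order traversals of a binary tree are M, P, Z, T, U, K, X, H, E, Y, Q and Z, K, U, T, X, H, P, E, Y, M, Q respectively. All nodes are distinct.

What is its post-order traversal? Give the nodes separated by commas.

The first element of pre-order is the root; it splits in-order into left and right subtrees.
Root M: left subtree has 9 nodes {Z, K, U, T, X, H, P, E, Y}, right has 1 {Q}.
  Root P: left subtree has 6 nodes {Z, K, U, T, X, H}, right has 2 {E, Y}.
    Root Z: left subtree has 0 nodes { }, right has 5 {K, U, T, X, H}.
      Root T: left subtree has 2 nodes {K, U}, right has 2 {X, H}.
        Root U: left subtree has 1 node {K}, right has 0 { }.
        Root X: left subtree has 0 nodes { }, right has 1 {H}.
    Root E: left subtree has 0 nodes { }, right has 1 {Y}.

K, U, H, X, T, Z, Y, E, P, Q, M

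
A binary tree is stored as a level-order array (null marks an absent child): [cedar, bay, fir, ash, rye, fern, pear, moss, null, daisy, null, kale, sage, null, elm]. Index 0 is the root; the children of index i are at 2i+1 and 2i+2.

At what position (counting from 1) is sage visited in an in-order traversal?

9

In-order visits the left subtree, then the node, then the right subtree.
At cedar: go left to bay.
  At bay: go left to ash.
    At ash: go left to moss.
      moss is a leaf — visit moss.
    Visit ash.
    At ash: no right child.
  Visit bay.
  At bay: go right to rye.
    At rye: go left to daisy.
      daisy is a leaf — visit daisy.
    Visit rye.
    At rye: no right child.
Visit cedar.
At cedar: go right to fir.
  At fir: go left to fern.
    At fern: go left to kale.
      kale is a leaf — visit kale.
    Visit fern.
    At fern: go right to sage.
      sage is a leaf — visit sage.
  Visit fir.
  At fir: go right to pear.
    At pear: no left child.
    Visit pear.
    At pear: go right to elm.
      elm is a leaf — visit elm.
Full in-order sequence: moss, ash, bay, daisy, rye, cedar, kale, fern, sage, fir, pear, elm.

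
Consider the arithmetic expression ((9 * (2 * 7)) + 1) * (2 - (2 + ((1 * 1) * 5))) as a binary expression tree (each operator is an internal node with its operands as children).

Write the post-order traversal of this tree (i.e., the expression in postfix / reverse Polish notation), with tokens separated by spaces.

9 2 7 * * 1 + 2 2 1 1 * 5 * + - *

Post-order on an expression tree gives postfix notation: for each operator, emit left operand, right operand, then the operator.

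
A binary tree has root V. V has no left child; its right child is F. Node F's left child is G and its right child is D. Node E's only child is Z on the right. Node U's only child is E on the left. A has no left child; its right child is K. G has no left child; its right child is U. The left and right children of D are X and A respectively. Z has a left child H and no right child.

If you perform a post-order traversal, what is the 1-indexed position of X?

6

Post-order visits the left subtree, then the right subtree, then the node.
At V: no left child.
At V: go right to F.
  At F: go left to G.
    At G: no left child.
    At G: go right to U.
      At U: go left to E.
        At E: no left child.
        At E: go right to Z.
          At Z: go left to H.
            H is a leaf — visit H.
          At Z: no right child.
          Visit Z.
        Visit E.
      At U: no right child.
      Visit U.
    Visit G.
  At F: go right to D.
    At D: go left to X.
      X is a leaf — visit X.
    At D: go right to A.
      At A: no left child.
      At A: go right to K.
        K is a leaf — visit K.
      Visit A.
    Visit D.
  Visit F.
Visit V.
Full post-order sequence: H, Z, E, U, G, X, K, A, D, F, V.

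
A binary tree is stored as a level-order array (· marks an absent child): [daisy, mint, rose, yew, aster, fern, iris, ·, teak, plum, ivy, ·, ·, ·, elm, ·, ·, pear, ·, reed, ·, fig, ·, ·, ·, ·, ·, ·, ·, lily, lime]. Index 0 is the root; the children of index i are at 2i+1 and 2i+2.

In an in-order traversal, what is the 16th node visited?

lime

In-order visits the left subtree, then the node, then the right subtree.
At daisy: go left to mint.
  At mint: go left to yew.
    At yew: no left child.
    Visit yew.
    At yew: go right to teak.
      At teak: go left to pear.
        pear is a leaf — visit pear.
      Visit teak.
      At teak: no right child.
  Visit mint.
  At mint: go right to aster.
    At aster: go left to plum.
      At plum: go left to reed.
        reed is a leaf — visit reed.
      Visit plum.
      At plum: no right child.
    Visit aster.
    At aster: go right to ivy.
      At ivy: go left to fig.
        fig is a leaf — visit fig.
      Visit ivy.
      At ivy: no right child.
Visit daisy.
At daisy: go right to rose.
  At rose: go left to fern.
    fern is a leaf — visit fern.
  Visit rose.
  At rose: go right to iris.
    At iris: no left child.
    Visit iris.
    At iris: go right to elm.
      At elm: go left to lily.
        lily is a leaf — visit lily.
      Visit elm.
      At elm: go right to lime.
        lime is a leaf — visit lime.
Full in-order sequence: yew, pear, teak, mint, reed, plum, aster, fig, ivy, daisy, fern, rose, iris, lily, elm, lime.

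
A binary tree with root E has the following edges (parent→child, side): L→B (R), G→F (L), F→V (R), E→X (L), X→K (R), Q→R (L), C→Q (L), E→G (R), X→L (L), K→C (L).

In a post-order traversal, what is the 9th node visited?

F

Post-order visits the left subtree, then the right subtree, then the node.
At E: go left to X.
  At X: go left to L.
    At L: no left child.
    At L: go right to B.
      B is a leaf — visit B.
    Visit L.
  At X: go right to K.
    At K: go left to C.
      At C: go left to Q.
        At Q: go left to R.
          R is a leaf — visit R.
        At Q: no right child.
        Visit Q.
      At C: no right child.
      Visit C.
    At K: no right child.
    Visit K.
  Visit X.
At E: go right to G.
  At G: go left to F.
    At F: no left child.
    At F: go right to V.
      V is a leaf — visit V.
    Visit F.
  At G: no right child.
  Visit G.
Visit E.
Full post-order sequence: B, L, R, Q, C, K, X, V, F, G, E.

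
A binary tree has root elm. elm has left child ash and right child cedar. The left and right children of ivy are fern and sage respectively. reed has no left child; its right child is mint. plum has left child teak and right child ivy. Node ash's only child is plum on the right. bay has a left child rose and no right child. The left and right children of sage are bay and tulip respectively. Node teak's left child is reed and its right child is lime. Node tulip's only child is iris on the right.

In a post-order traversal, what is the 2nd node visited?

reed

Post-order visits the left subtree, then the right subtree, then the node.
At elm: go left to ash.
  At ash: no left child.
  At ash: go right to plum.
    At plum: go left to teak.
      At teak: go left to reed.
        At reed: no left child.
        At reed: go right to mint.
          mint is a leaf — visit mint.
        Visit reed.
      At teak: go right to lime.
        lime is a leaf — visit lime.
      Visit teak.
    At plum: go right to ivy.
      At ivy: go left to fern.
        fern is a leaf — visit fern.
      At ivy: go right to sage.
        At sage: go left to bay.
          At bay: go left to rose.
            rose is a leaf — visit rose.
          At bay: no right child.
          Visit bay.
        At sage: go right to tulip.
          At tulip: no left child.
          At tulip: go right to iris.
            iris is a leaf — visit iris.
          Visit tulip.
        Visit sage.
      Visit ivy.
    Visit plum.
  Visit ash.
At elm: go right to cedar.
  cedar is a leaf — visit cedar.
Visit elm.
Full post-order sequence: mint, reed, lime, teak, fern, rose, bay, iris, tulip, sage, ivy, plum, ash, cedar, elm.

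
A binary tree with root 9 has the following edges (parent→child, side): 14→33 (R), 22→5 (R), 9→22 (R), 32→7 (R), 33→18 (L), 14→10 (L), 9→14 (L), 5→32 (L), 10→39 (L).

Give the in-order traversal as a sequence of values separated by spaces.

In-order visits the left subtree, then the node, then the right subtree.
At 9: go left to 14.
  At 14: go left to 10.
    At 10: go left to 39.
      39 is a leaf — visit 39.
    Visit 10.
    At 10: no right child.
  Visit 14.
  At 14: go right to 33.
    At 33: go left to 18.
      18 is a leaf — visit 18.
    Visit 33.
    At 33: no right child.
Visit 9.
At 9: go right to 22.
  At 22: no left child.
  Visit 22.
  At 22: go right to 5.
    At 5: go left to 32.
      At 32: no left child.
      Visit 32.
      At 32: go right to 7.
        7 is a leaf — visit 7.
    Visit 5.
    At 5: no right child.

39 10 14 18 33 9 22 32 7 5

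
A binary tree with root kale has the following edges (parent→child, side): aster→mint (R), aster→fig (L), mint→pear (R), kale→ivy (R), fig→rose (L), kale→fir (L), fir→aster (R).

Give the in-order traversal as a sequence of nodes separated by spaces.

In-order visits the left subtree, then the node, then the right subtree.
At kale: go left to fir.
  At fir: no left child.
  Visit fir.
  At fir: go right to aster.
    At aster: go left to fig.
      At fig: go left to rose.
        rose is a leaf — visit rose.
      Visit fig.
      At fig: no right child.
    Visit aster.
    At aster: go right to mint.
      At mint: no left child.
      Visit mint.
      At mint: go right to pear.
        pear is a leaf — visit pear.
Visit kale.
At kale: go right to ivy.
  ivy is a leaf — visit ivy.

fir rose fig aster mint pear kale ivy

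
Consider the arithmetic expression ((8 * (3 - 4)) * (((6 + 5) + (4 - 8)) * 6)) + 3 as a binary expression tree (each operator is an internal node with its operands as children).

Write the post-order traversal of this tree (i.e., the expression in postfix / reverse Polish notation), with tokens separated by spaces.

Post-order on an expression tree gives postfix notation: for each operator, emit left operand, right operand, then the operator.

8 3 4 - * 6 5 + 4 8 - + 6 * * 3 +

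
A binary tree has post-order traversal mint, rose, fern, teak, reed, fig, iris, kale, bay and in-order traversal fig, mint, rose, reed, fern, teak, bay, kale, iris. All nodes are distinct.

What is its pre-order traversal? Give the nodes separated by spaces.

The last element of post-order is the root; it splits in-order into left and right subtrees.
Root bay: left subtree has 6 nodes {fig, mint, rose, reed, fern, teak}, right has 2 {kale, iris}.
  Root fig: left subtree has 0 nodes { }, right has 5 {mint, rose, reed, fern, teak}.
    Root reed: left subtree has 2 nodes {mint, rose}, right has 2 {fern, teak}.
      Root rose: left subtree has 1 node {mint}, right has 0 { }.
      Root teak: left subtree has 1 node {fern}, right has 0 { }.
  Root kale: left subtree has 0 nodes { }, right has 1 {iris}.

bay fig reed rose mint teak fern kale iris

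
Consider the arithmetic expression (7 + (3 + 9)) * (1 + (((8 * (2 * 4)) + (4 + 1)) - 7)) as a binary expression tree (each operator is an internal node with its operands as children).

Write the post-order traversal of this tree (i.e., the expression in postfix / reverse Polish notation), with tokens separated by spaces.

7 3 9 + + 1 8 2 4 * * 4 1 + + 7 - + *

Post-order on an expression tree gives postfix notation: for each operator, emit left operand, right operand, then the operator.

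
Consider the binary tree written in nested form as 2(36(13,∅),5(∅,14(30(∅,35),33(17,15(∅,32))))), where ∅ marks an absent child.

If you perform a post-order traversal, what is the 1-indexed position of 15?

7

Post-order visits the left subtree, then the right subtree, then the node.
At 2: go left to 36.
  At 36: go left to 13.
    13 is a leaf — visit 13.
  At 36: no right child.
  Visit 36.
At 2: go right to 5.
  At 5: no left child.
  At 5: go right to 14.
    At 14: go left to 30.
      At 30: no left child.
      At 30: go right to 35.
        35 is a leaf — visit 35.
      Visit 30.
    At 14: go right to 33.
      At 33: go left to 17.
        17 is a leaf — visit 17.
      At 33: go right to 15.
        At 15: no left child.
        At 15: go right to 32.
          32 is a leaf — visit 32.
        Visit 15.
      Visit 33.
    Visit 14.
  Visit 5.
Visit 2.
Full post-order sequence: 13, 36, 35, 30, 17, 32, 15, 33, 14, 5, 2.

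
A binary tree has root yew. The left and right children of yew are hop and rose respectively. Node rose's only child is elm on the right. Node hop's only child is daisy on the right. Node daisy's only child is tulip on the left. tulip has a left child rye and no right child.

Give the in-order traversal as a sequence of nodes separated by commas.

In-order visits the left subtree, then the node, then the right subtree.
At yew: go left to hop.
  At hop: no left child.
  Visit hop.
  At hop: go right to daisy.
    At daisy: go left to tulip.
      At tulip: go left to rye.
        rye is a leaf — visit rye.
      Visit tulip.
      At tulip: no right child.
    Visit daisy.
    At daisy: no right child.
Visit yew.
At yew: go right to rose.
  At rose: no left child.
  Visit rose.
  At rose: go right to elm.
    elm is a leaf — visit elm.

hop, rye, tulip, daisy, yew, rose, elm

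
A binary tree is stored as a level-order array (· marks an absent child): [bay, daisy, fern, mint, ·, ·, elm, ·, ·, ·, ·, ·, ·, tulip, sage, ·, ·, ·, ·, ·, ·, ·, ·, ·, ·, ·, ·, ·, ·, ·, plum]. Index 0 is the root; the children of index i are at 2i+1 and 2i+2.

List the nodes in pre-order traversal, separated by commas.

bay, daisy, mint, fern, elm, tulip, sage, plum

Pre-order visits the node, then its left subtree, then its right subtree.
Visit bay.
At bay: go left to daisy.
  Visit daisy.
  At daisy: go left to mint.
    mint is a leaf — visit mint.
  At daisy: no right child.
At bay: go right to fern.
  Visit fern.
  At fern: no left child.
  At fern: go right to elm.
    Visit elm.
    At elm: go left to tulip.
      tulip is a leaf — visit tulip.
    At elm: go right to sage.
      Visit sage.
      At sage: no left child.
      At sage: go right to plum.
        plum is a leaf — visit plum.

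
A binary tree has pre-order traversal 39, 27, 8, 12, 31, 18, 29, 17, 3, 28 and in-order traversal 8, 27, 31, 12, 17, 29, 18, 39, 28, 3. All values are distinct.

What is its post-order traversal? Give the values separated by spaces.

8 31 17 29 18 12 27 28 3 39

The first element of pre-order is the root; it splits in-order into left and right subtrees.
Root 39: left subtree has 7 nodes {8, 27, 31, 12, 17, 29, 18}, right has 2 {28, 3}.
  Root 27: left subtree has 1 node {8}, right has 5 {31, 12, 17, 29, 18}.
    Root 12: left subtree has 1 node {31}, right has 3 {17, 29, 18}.
      Root 18: left subtree has 2 nodes {17, 29}, right has 0 { }.
        Root 29: left subtree has 1 node {17}, right has 0 { }.
  Root 3: left subtree has 1 node {28}, right has 0 { }.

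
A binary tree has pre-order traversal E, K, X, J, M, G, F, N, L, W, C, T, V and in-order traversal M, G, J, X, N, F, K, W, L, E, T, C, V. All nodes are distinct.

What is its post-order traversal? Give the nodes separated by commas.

The first element of pre-order is the root; it splits in-order into left and right subtrees.
Root E: left subtree has 9 nodes {M, G, J, X, N, F, K, W, L}, right has 3 {T, C, V}.
  Root K: left subtree has 6 nodes {M, G, J, X, N, F}, right has 2 {W, L}.
    Root X: left subtree has 3 nodes {M, G, J}, right has 2 {N, F}.
      Root J: left subtree has 2 nodes {M, G}, right has 0 { }.
        Root M: left subtree has 0 nodes { }, right has 1 {G}.
      Root F: left subtree has 1 node {N}, right has 0 { }.
    Root L: left subtree has 1 node {W}, right has 0 { }.
  Root C: left subtree has 1 node {T}, right has 1 {V}.

G, M, J, N, F, X, W, L, K, T, V, C, E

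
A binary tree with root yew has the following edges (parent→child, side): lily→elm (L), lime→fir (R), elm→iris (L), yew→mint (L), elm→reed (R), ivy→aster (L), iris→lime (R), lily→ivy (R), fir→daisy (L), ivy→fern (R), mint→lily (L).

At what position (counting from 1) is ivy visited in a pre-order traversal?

Pre-order visits the node, then its left subtree, then its right subtree.
Visit yew.
At yew: go left to mint.
  Visit mint.
  At mint: go left to lily.
    Visit lily.
    At lily: go left to elm.
      Visit elm.
      At elm: go left to iris.
        Visit iris.
        At iris: no left child.
        At iris: go right to lime.
          Visit lime.
          At lime: no left child.
          At lime: go right to fir.
            Visit fir.
            At fir: go left to daisy.
              daisy is a leaf — visit daisy.
            At fir: no right child.
      At elm: go right to reed.
        reed is a leaf — visit reed.
    At lily: go right to ivy.
      Visit ivy.
      At ivy: go left to aster.
        aster is a leaf — visit aster.
      At ivy: go right to fern.
        fern is a leaf — visit fern.
  At mint: no right child.
At yew: no right child.
Full pre-order sequence: yew, mint, lily, elm, iris, lime, fir, daisy, reed, ivy, aster, fern.

10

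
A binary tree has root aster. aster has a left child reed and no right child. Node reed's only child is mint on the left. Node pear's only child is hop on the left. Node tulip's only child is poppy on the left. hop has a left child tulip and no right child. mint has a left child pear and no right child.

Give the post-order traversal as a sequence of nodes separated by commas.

poppy, tulip, hop, pear, mint, reed, aster

Post-order visits the left subtree, then the right subtree, then the node.
At aster: go left to reed.
  At reed: go left to mint.
    At mint: go left to pear.
      At pear: go left to hop.
        At hop: go left to tulip.
          At tulip: go left to poppy.
            poppy is a leaf — visit poppy.
          At tulip: no right child.
          Visit tulip.
        At hop: no right child.
        Visit hop.
      At pear: no right child.
      Visit pear.
    At mint: no right child.
    Visit mint.
  At reed: no right child.
  Visit reed.
At aster: no right child.
Visit aster.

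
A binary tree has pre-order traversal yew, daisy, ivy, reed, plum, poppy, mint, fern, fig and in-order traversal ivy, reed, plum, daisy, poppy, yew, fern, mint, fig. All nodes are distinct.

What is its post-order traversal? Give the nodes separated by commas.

The first element of pre-order is the root; it splits in-order into left and right subtrees.
Root yew: left subtree has 5 nodes {ivy, reed, plum, daisy, poppy}, right has 3 {fern, mint, fig}.
  Root daisy: left subtree has 3 nodes {ivy, reed, plum}, right has 1 {poppy}.
    Root ivy: left subtree has 0 nodes { }, right has 2 {reed, plum}.
      Root reed: left subtree has 0 nodes { }, right has 1 {plum}.
  Root mint: left subtree has 1 node {fern}, right has 1 {fig}.

plum, reed, ivy, poppy, daisy, fern, fig, mint, yew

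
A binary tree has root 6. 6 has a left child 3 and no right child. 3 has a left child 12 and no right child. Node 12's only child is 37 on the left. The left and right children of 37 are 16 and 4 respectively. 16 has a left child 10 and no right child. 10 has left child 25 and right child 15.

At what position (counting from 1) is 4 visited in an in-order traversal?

6

In-order visits the left subtree, then the node, then the right subtree.
At 6: go left to 3.
  At 3: go left to 12.
    At 12: go left to 37.
      At 37: go left to 16.
        At 16: go left to 10.
          At 10: go left to 25.
            25 is a leaf — visit 25.
          Visit 10.
          At 10: go right to 15.
            15 is a leaf — visit 15.
        Visit 16.
        At 16: no right child.
      Visit 37.
      At 37: go right to 4.
        4 is a leaf — visit 4.
    Visit 12.
    At 12: no right child.
  Visit 3.
  At 3: no right child.
Visit 6.
At 6: no right child.
Full in-order sequence: 25, 10, 15, 16, 37, 4, 12, 3, 6.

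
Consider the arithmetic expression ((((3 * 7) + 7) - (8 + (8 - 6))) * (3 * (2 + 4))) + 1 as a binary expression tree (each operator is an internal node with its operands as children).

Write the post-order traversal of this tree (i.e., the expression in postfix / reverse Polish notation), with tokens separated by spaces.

3 7 * 7 + 8 8 6 - + - 3 2 4 + * * 1 +

Post-order on an expression tree gives postfix notation: for each operator, emit left operand, right operand, then the operator.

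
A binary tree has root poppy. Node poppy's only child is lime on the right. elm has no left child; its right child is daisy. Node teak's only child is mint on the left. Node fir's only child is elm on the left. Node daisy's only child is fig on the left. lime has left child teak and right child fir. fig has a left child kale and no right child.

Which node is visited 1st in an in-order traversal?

In-order visits the left subtree, then the node, then the right subtree.
At poppy: no left child.
Visit poppy.
At poppy: go right to lime.
  At lime: go left to teak.
    At teak: go left to mint.
      mint is a leaf — visit mint.
    Visit teak.
    At teak: no right child.
  Visit lime.
  At lime: go right to fir.
    At fir: go left to elm.
      At elm: no left child.
      Visit elm.
      At elm: go right to daisy.
        At daisy: go left to fig.
          At fig: go left to kale.
            kale is a leaf — visit kale.
          Visit fig.
          At fig: no right child.
        Visit daisy.
        At daisy: no right child.
    Visit fir.
    At fir: no right child.
Full in-order sequence: poppy, mint, teak, lime, elm, kale, fig, daisy, fir.

poppy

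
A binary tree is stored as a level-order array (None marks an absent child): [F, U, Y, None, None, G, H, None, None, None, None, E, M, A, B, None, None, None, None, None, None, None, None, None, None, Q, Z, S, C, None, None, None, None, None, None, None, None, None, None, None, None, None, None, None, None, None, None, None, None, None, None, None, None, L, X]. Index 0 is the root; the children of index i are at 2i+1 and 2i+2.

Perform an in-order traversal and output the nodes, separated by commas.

In-order visits the left subtree, then the node, then the right subtree.
At F: go left to U.
  U is a leaf — visit U.
Visit F.
At F: go right to Y.
  At Y: go left to G.
    At G: go left to E.
      E is a leaf — visit E.
    Visit G.
    At G: go right to M.
      At M: go left to Q.
        Q is a leaf — visit Q.
      Visit M.
      At M: go right to Z.
        At Z: go left to L.
          L is a leaf — visit L.
        Visit Z.
        At Z: go right to X.
          X is a leaf — visit X.
  Visit Y.
  At Y: go right to H.
    At H: go left to A.
      At A: go left to S.
        S is a leaf — visit S.
      Visit A.
      At A: go right to C.
        C is a leaf — visit C.
    Visit H.
    At H: go right to B.
      B is a leaf — visit B.

U, F, E, G, Q, M, L, Z, X, Y, S, A, C, H, B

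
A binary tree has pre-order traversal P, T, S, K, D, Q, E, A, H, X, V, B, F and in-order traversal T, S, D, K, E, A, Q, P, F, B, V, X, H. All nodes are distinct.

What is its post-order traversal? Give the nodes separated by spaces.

D A E Q K S T F B V X H P

The first element of pre-order is the root; it splits in-order into left and right subtrees.
Root P: left subtree has 7 nodes {T, S, D, K, E, A, Q}, right has 5 {F, B, V, X, H}.
  Root T: left subtree has 0 nodes { }, right has 6 {S, D, K, E, A, Q}.
    Root S: left subtree has 0 nodes { }, right has 5 {D, K, E, A, Q}.
      Root K: left subtree has 1 node {D}, right has 3 {E, A, Q}.
        Root Q: left subtree has 2 nodes {E, A}, right has 0 { }.
          Root E: left subtree has 0 nodes { }, right has 1 {A}.
  Root H: left subtree has 4 nodes {F, B, V, X}, right has 0 { }.
    Root X: left subtree has 3 nodes {F, B, V}, right has 0 { }.
      Root V: left subtree has 2 nodes {F, B}, right has 0 { }.
        Root B: left subtree has 1 node {F}, right has 0 { }.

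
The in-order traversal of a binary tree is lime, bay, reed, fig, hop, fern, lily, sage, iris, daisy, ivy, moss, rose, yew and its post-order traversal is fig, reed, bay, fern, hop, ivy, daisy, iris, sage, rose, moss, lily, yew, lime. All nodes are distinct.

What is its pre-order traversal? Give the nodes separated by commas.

lime, yew, lily, hop, bay, reed, fig, fern, moss, sage, iris, daisy, ivy, rose

The last element of post-order is the root; it splits in-order into left and right subtrees.
Root lime: left subtree has 0 nodes { }, right has 13 {bay, reed, fig, hop, fern, lily, sage, iris, daisy, ivy, moss, rose, yew}.
  Root yew: left subtree has 12 nodes {bay, reed, fig, hop, fern, lily, sage, iris, daisy, ivy, moss, rose}, right has 0 { }.
    Root lily: left subtree has 5 nodes {bay, reed, fig, hop, fern}, right has 6 {sage, iris, daisy, ivy, moss, rose}.
      Root hop: left subtree has 3 nodes {bay, reed, fig}, right has 1 {fern}.
        Root bay: left subtree has 0 nodes { }, right has 2 {reed, fig}.
          Root reed: left subtree has 0 nodes { }, right has 1 {fig}.
      Root moss: left subtree has 4 nodes {sage, iris, daisy, ivy}, right has 1 {rose}.
        Root sage: left subtree has 0 nodes { }, right has 3 {iris, daisy, ivy}.
          Root iris: left subtree has 0 nodes { }, right has 2 {daisy, ivy}.
            Root daisy: left subtree has 0 nodes { }, right has 1 {ivy}.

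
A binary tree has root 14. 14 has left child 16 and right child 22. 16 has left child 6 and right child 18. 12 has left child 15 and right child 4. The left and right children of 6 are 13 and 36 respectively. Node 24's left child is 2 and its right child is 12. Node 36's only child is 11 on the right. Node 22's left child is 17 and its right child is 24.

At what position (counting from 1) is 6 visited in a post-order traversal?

Post-order visits the left subtree, then the right subtree, then the node.
At 14: go left to 16.
  At 16: go left to 6.
    At 6: go left to 13.
      13 is a leaf — visit 13.
    At 6: go right to 36.
      At 36: no left child.
      At 36: go right to 11.
        11 is a leaf — visit 11.
      Visit 36.
    Visit 6.
  At 16: go right to 18.
    18 is a leaf — visit 18.
  Visit 16.
At 14: go right to 22.
  At 22: go left to 17.
    17 is a leaf — visit 17.
  At 22: go right to 24.
    At 24: go left to 2.
      2 is a leaf — visit 2.
    At 24: go right to 12.
      At 12: go left to 15.
        15 is a leaf — visit 15.
      At 12: go right to 4.
        4 is a leaf — visit 4.
      Visit 12.
    Visit 24.
  Visit 22.
Visit 14.
Full post-order sequence: 13, 11, 36, 6, 18, 16, 17, 2, 15, 4, 12, 24, 22, 14.

4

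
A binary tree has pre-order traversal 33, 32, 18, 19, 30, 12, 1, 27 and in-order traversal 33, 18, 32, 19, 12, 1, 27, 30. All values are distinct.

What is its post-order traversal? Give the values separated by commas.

18, 27, 1, 12, 30, 19, 32, 33

The first element of pre-order is the root; it splits in-order into left and right subtrees.
Root 33: left subtree has 0 nodes { }, right has 7 {18, 32, 19, 12, 1, 27, 30}.
  Root 32: left subtree has 1 node {18}, right has 5 {19, 12, 1, 27, 30}.
    Root 19: left subtree has 0 nodes { }, right has 4 {12, 1, 27, 30}.
      Root 30: left subtree has 3 nodes {12, 1, 27}, right has 0 { }.
        Root 12: left subtree has 0 nodes { }, right has 2 {1, 27}.
          Root 1: left subtree has 0 nodes { }, right has 1 {27}.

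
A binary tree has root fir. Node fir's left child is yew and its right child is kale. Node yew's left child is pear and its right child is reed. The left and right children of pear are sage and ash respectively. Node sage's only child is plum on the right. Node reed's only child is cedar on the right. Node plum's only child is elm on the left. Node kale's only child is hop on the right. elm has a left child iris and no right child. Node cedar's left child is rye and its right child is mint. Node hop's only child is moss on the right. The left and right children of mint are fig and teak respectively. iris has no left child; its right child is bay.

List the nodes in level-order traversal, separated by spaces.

Level-order visits nodes level by level from the root, left to right within each level.
Level 0: fir
Level 1: yew, kale
Level 2: pear, reed, hop
Level 3: sage, ash, cedar, moss
Level 4: plum, rye, mint
Level 5: elm, fig, teak
Level 6: iris
Level 7: bay

fir yew kale pear reed hop sage ash cedar moss plum rye mint elm fig teak iris bay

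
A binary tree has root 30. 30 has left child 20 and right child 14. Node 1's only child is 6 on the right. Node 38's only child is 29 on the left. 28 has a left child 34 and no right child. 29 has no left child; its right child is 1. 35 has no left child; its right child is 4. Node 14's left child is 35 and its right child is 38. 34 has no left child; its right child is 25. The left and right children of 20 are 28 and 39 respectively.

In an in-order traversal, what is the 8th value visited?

4

In-order visits the left subtree, then the node, then the right subtree.
At 30: go left to 20.
  At 20: go left to 28.
    At 28: go left to 34.
      At 34: no left child.
      Visit 34.
      At 34: go right to 25.
        25 is a leaf — visit 25.
    Visit 28.
    At 28: no right child.
  Visit 20.
  At 20: go right to 39.
    39 is a leaf — visit 39.
Visit 30.
At 30: go right to 14.
  At 14: go left to 35.
    At 35: no left child.
    Visit 35.
    At 35: go right to 4.
      4 is a leaf — visit 4.
  Visit 14.
  At 14: go right to 38.
    At 38: go left to 29.
      At 29: no left child.
      Visit 29.
      At 29: go right to 1.
        At 1: no left child.
        Visit 1.
        At 1: go right to 6.
          6 is a leaf — visit 6.
    Visit 38.
    At 38: no right child.
Full in-order sequence: 34, 25, 28, 20, 39, 30, 35, 4, 14, 29, 1, 6, 38.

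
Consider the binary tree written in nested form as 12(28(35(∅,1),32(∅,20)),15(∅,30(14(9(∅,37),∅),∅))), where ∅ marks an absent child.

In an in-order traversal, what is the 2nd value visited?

In-order visits the left subtree, then the node, then the right subtree.
At 12: go left to 28.
  At 28: go left to 35.
    At 35: no left child.
    Visit 35.
    At 35: go right to 1.
      1 is a leaf — visit 1.
  Visit 28.
  At 28: go right to 32.
    At 32: no left child.
    Visit 32.
    At 32: go right to 20.
      20 is a leaf — visit 20.
Visit 12.
At 12: go right to 15.
  At 15: no left child.
  Visit 15.
  At 15: go right to 30.
    At 30: go left to 14.
      At 14: go left to 9.
        At 9: no left child.
        Visit 9.
        At 9: go right to 37.
          37 is a leaf — visit 37.
      Visit 14.
      At 14: no right child.
    Visit 30.
    At 30: no right child.
Full in-order sequence: 35, 1, 28, 32, 20, 12, 15, 9, 37, 14, 30.

1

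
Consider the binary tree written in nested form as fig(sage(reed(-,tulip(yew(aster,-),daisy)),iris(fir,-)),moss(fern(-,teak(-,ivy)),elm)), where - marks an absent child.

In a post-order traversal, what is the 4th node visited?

Post-order visits the left subtree, then the right subtree, then the node.
At fig: go left to sage.
  At sage: go left to reed.
    At reed: no left child.
    At reed: go right to tulip.
      At tulip: go left to yew.
        At yew: go left to aster.
          aster is a leaf — visit aster.
        At yew: no right child.
        Visit yew.
      At tulip: go right to daisy.
        daisy is a leaf — visit daisy.
      Visit tulip.
    Visit reed.
  At sage: go right to iris.
    At iris: go left to fir.
      fir is a leaf — visit fir.
    At iris: no right child.
    Visit iris.
  Visit sage.
At fig: go right to moss.
  At moss: go left to fern.
    At fern: no left child.
    At fern: go right to teak.
      At teak: no left child.
      At teak: go right to ivy.
        ivy is a leaf — visit ivy.
      Visit teak.
    Visit fern.
  At moss: go right to elm.
    elm is a leaf — visit elm.
  Visit moss.
Visit fig.
Full post-order sequence: aster, yew, daisy, tulip, reed, fir, iris, sage, ivy, teak, fern, elm, moss, fig.

tulip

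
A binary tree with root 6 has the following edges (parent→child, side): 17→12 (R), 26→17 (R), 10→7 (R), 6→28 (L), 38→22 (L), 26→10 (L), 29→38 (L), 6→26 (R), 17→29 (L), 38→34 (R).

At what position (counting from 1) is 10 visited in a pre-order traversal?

4

Pre-order visits the node, then its left subtree, then its right subtree.
Visit 6.
At 6: go left to 28.
  28 is a leaf — visit 28.
At 6: go right to 26.
  Visit 26.
  At 26: go left to 10.
    Visit 10.
    At 10: no left child.
    At 10: go right to 7.
      7 is a leaf — visit 7.
  At 26: go right to 17.
    Visit 17.
    At 17: go left to 29.
      Visit 29.
      At 29: go left to 38.
        Visit 38.
        At 38: go left to 22.
          22 is a leaf — visit 22.
        At 38: go right to 34.
          34 is a leaf — visit 34.
      At 29: no right child.
    At 17: go right to 12.
      12 is a leaf — visit 12.
Full pre-order sequence: 6, 28, 26, 10, 7, 17, 29, 38, 22, 34, 12.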